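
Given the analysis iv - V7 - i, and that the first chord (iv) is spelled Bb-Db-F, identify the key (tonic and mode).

F minor

iv is given as Bb-Db-F — a minor triad with root Bb.
iv on Bb implies Bb is the subdominant; that puts the tonic at F, and the lowercase numeral fits minor mode.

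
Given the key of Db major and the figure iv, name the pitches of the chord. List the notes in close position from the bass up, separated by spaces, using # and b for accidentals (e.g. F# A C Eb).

Gb Bbb Db

Scale degree 4 in Db major is Gb; here the chord built on it is altered to a minor triad. iv is the minor subdominant, borrowed from the parallel minor.
So the chord is Gb-Bbb-Db.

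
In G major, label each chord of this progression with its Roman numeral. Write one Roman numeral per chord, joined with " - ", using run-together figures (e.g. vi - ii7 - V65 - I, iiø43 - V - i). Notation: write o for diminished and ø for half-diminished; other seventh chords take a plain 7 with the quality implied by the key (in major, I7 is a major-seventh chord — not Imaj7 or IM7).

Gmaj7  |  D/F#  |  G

Gmaj7: root G is the tonic; major seventh chord there is I7.
D/F#: root D is the dominant; major triad there is V6.
G: root G is the tonic; major triad there is I.

I7 - V6 - I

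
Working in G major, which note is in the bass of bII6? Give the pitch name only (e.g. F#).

bII in G major has root Ab; the chord is Ab-C-Eb.
The figure 6 means first inversion — the third is in the bass.

C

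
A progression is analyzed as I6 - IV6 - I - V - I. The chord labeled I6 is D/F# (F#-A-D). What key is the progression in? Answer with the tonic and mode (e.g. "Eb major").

D major

I6 is given as F#-A-D — a major triad with root D.
If D is scale degree 1 and the mode makes that degree carry a major triad, the tonic is D and the mode is major.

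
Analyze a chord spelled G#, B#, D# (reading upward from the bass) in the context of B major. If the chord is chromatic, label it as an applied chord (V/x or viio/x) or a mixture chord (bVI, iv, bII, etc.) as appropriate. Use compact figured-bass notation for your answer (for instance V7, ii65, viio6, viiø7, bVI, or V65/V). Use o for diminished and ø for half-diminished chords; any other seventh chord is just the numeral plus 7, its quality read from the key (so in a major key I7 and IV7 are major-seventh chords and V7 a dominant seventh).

The pitches G#-B#-D# form a major triad rooted on G#.
G# is not a diatonic chord root with this quality in B major, but it lies a perfect fifth above C# (ii), so the chord functions as an applied dominant of ii.

V/ii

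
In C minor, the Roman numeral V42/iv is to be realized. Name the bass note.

Bb

The applied chord V42/iv is rooted on C: C-E-G-Bb.
The figure 42 means third inversion — the seventh is in the bass.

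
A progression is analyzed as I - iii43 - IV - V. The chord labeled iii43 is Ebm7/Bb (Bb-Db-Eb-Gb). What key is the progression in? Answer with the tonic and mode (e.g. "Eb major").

The anchor chord is a minor seventh chord on Eb, labeled iii43.
iii43 on Eb implies Eb is the mediant; that puts the tonic at Cb, and the lowercase numeral fits major mode.

Cb major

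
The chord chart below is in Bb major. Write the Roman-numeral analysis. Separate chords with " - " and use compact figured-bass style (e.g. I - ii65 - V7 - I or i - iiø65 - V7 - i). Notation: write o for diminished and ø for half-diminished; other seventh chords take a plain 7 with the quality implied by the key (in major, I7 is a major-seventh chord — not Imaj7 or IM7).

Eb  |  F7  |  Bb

IV - V7 - I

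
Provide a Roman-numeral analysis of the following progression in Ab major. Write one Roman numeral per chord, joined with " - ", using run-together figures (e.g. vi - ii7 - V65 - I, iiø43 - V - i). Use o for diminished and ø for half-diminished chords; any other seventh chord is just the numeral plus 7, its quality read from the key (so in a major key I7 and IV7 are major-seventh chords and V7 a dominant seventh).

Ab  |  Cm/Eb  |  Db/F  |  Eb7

I - iii6 - IV6 - V7

Ab has root Ab, degree 1 in Ab major, so I.
Cm/Eb has root C, degree 3 in Ab major, so iii6.
Db/F: major triad on Db = scale degree 4 → IV6.
Eb7: root Eb is the dominant; dominant seventh chord there is V7.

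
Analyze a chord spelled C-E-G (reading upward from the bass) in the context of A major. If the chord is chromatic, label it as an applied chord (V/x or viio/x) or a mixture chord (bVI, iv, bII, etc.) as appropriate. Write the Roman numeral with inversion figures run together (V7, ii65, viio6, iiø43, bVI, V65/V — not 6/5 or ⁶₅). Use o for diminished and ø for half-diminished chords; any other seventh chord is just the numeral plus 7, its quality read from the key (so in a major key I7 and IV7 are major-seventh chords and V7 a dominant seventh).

bIII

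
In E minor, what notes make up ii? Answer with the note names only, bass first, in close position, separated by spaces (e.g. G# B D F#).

F# A C#

ii is the minor supertonic, borrowed from the parallel major (the Dorian ii). In E minor that root is F#.
So the chord is F#-A-C#.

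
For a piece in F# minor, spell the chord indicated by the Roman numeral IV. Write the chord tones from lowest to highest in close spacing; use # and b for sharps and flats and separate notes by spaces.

B D# F#

IV is the major subdominant, borrowed from the parallel major. In F# minor that root is B.
So the chord is B-D#-F#, a major triad.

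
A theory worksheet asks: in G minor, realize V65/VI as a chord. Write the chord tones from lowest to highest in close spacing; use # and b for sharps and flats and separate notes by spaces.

D F Ab Bb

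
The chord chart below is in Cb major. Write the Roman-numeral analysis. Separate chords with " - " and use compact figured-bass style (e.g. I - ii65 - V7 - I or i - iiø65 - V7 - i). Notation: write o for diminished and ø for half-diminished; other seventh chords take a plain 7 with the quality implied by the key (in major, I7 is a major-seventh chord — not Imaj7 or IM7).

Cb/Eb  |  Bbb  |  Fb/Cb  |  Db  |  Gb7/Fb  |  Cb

Cb/Eb: root Cb is the tonic; major triad there is I6.
Bbb is non-diatonic — bVII, a mixture chord from Cb minor.
Fb/Cb: major triad on Fb = scale degree 4 → IV64.
Db is the secondary dominant of V (major triad on Db): V/V.
Gb7/Fb has root Gb, degree 5 in Cb major, so V42.
Cb has root Cb, degree 1 in Cb major, so I.

I6 - bVII - IV64 - V/V - V42 - I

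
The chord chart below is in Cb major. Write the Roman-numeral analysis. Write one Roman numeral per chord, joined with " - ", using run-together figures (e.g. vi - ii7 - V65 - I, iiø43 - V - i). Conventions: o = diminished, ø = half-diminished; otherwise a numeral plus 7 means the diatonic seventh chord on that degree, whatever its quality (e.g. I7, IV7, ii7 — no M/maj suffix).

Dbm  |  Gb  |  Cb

ii - V - I

Dbm: minor triad on Db = scale degree 2 → ii.
Gb: major triad on Gb = scale degree 5 → V.
Cb has root Cb, degree 1 in Cb major, so I.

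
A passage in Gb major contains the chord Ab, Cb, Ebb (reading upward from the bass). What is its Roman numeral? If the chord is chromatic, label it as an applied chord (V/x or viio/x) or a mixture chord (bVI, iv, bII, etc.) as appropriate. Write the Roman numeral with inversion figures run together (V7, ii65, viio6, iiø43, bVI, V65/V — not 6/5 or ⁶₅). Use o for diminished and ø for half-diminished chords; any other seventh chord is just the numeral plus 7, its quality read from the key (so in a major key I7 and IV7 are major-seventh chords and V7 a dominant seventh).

iio

The pitches Ab-Cb-Ebb form a diminished triad rooted on Ab.
Ab is the second degree of Gb major. This is the diminished supertonic triad, borrowed from the parallel minor.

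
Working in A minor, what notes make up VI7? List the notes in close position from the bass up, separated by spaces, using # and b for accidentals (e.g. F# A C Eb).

F A C E

In A minor, scale degree 6 is F, and the diatonic chord built there is a major seventh chord.
That chord is spelled F-A-C-E.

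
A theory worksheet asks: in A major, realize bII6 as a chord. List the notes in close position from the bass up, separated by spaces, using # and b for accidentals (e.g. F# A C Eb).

bII6 is the Neapolitan sixth — a major triad on the lowered second degree, here in its customary first inversion. In A major that root is Bb.
So the chord is Bb-D-F.
With the 6 figure the chord is in first inversion; from the bass D upward in close position it reads D-F-Bb.

D F Bb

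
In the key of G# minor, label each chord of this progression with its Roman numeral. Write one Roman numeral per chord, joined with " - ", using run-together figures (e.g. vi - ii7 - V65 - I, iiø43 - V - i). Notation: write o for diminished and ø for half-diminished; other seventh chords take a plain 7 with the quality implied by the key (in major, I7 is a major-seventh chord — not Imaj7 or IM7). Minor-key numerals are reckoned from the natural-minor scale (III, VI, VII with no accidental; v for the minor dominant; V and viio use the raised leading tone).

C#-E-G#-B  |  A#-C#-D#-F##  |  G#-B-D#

C#-E-G#-B: root C# is the subdominant; minor seventh chord there is iv7.
A#-C#-D#-F## has root D#, degree 5 in G# minor, so V43.
G#-B-D# has root G#, degree 1 in G# minor, so i.

iv7 - V43 - i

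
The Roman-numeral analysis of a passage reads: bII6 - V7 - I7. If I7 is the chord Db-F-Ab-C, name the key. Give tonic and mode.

Db major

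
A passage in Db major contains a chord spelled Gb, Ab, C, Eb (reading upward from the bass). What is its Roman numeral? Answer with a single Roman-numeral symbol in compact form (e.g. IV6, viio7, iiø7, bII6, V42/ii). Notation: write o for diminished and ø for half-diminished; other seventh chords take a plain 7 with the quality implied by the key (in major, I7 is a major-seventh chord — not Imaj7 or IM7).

Stacked in thirds the chord is Ab-C-Eb-Gb: a dominant seventh chord on Ab.
In Db major, Ab is the dominant; the diatonic dominant seventh chord there is V7.
With Gb in the bass the chord is in third inversion, so the figured bass is 42.

V42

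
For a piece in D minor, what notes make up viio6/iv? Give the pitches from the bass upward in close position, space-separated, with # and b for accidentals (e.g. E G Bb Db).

viio6/iv is a secondary leading-tone chord. The target iv is G in D minor; the applied chord is rooted a semitone below, on F#.
Building a diminished triad on F# gives F#-A-C.
The figured bass 6 indicates first inversion, placing the third (A) in the bass: A-C-F#.

A C F#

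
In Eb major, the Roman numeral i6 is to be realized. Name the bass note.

Gb

i in Eb major has root Eb; the chord is Eb-Gb-Bb.
The figure 6 means first inversion — the third is in the bass.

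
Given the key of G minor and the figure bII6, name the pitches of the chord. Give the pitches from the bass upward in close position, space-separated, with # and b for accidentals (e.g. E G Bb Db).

C Eb Ab

bII6 is the Neapolitan sixth — a major triad on the lowered second degree, here in its customary first inversion. In G minor that root is Ab.
So the chord is Ab-C-Eb, a major triad.
With the 6 figure the chord is in first inversion; from the bass C upward in close position it reads C-Eb-Ab.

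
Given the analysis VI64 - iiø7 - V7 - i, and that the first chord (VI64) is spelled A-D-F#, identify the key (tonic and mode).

F# minor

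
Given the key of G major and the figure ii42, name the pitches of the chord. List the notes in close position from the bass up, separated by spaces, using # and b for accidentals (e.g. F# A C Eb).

The numeral's case and figure indicate a minor seventh chord. In G major its root, the supertonic, is A.
Stacking thirds from A gives A-C-E-G.
With the 42 figure the chord is in third inversion; from the bass G upward in close position it reads G-A-C-E.

G A C E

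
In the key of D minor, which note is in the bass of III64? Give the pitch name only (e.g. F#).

C

III in D minor has root F; the chord is F-A-C.
The figure 64 means second inversion — the fifth is in the bass.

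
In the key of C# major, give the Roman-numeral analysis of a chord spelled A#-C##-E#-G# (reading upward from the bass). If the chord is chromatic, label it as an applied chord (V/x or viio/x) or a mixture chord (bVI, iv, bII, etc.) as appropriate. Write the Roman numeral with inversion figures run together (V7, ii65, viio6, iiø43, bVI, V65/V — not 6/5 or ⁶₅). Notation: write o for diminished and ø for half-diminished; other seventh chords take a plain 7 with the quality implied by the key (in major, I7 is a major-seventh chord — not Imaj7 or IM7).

V7/ii

Stacked in thirds the chord is A#-C##-E#-G#: a dominant seventh chord on A#.
A# is not a diatonic chord root with this quality in C# major, but it lies a perfect fifth above D# (ii), so the chord functions as an applied dominant of ii.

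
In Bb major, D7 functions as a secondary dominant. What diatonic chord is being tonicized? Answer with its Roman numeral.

The chord is a dominant seventh chord on D.
A dominant resolves down a perfect fifth: D → G. In Bb major, G is scale degree 6, i.e. vi.

vi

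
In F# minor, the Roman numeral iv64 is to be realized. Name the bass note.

iv in F# minor has root B; the chord is B-D-F#.
The figure 64 means second inversion — the fifth is in the bass.

F#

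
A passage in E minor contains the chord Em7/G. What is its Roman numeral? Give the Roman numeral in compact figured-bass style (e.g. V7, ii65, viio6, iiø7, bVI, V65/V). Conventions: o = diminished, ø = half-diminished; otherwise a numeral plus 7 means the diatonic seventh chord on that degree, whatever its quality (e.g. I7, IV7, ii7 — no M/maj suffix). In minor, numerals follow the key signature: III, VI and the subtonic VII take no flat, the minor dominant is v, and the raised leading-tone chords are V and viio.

i65

Stacked in thirds the chord is E-G-B-D: a minor seventh chord on E.
E is scale degree 1 in E minor, and a minor seventh chord on that degree is written i7.
With G in the bass the chord is in first inversion, so the figured bass is 65.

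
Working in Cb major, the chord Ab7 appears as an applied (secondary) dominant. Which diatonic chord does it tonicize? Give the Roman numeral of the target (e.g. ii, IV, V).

The chord is a dominant seventh chord on Ab.
A dominant resolves down a perfect fifth: Ab → Db. In Cb major, Db is scale degree 2, i.e. ii.

ii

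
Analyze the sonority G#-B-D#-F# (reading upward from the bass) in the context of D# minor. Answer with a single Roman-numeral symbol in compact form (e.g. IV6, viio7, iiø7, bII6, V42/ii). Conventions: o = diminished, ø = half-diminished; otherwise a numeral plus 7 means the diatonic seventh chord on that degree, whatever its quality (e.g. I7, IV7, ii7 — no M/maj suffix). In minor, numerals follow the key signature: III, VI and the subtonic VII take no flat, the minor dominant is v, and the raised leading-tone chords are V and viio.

iv7

The pitches G#-B-D#-F# form a minor seventh chord rooted on G#.
In D# minor, G# is the subdominant; the diatonic minor seventh chord there is iv7.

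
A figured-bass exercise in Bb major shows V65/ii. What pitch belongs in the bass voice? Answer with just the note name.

The applied chord V65/ii is rooted on G: G-B-D-F.
The figure 65 means first inversion — the third is in the bass.

B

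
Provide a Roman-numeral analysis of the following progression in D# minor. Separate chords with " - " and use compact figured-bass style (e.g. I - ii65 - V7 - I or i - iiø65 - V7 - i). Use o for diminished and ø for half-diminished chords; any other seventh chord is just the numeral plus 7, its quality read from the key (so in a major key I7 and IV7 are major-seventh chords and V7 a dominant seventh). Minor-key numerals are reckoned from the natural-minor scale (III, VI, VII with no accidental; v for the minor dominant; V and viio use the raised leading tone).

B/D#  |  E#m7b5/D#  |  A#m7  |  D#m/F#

VI6 - iiø42 - v7 - i6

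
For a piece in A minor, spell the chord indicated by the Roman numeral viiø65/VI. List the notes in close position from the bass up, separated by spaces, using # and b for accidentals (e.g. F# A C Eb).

viiø65/VI is a secondary leading-tone chord. The target VI is F in A minor; the applied chord is rooted a semitone below, on E.
Building a half-diminished seventh chord on E gives E-G-Bb-D.
The figured bass 65 indicates first inversion, placing the third (G) in the bass: G-Bb-D-E.

G Bb D E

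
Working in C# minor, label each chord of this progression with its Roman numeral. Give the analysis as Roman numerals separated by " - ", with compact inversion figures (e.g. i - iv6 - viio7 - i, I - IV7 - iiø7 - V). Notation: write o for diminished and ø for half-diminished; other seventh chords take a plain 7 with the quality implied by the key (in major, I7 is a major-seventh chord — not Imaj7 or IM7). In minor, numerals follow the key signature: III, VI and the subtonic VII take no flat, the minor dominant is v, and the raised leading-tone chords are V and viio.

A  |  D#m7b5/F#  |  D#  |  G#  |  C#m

VI - iiø65 - V/V - V - i

A: major triad on A = scale degree 6 → VI.
D#m7b5/F#: half-diminished seventh chord on D# = scale degree 2 → iiø65.
D# is the secondary dominant of V (major triad on D#): V/V.
G#: root G# is the dominant; major triad there is V.
C#m: minor triad on C# = scale degree 1 → i.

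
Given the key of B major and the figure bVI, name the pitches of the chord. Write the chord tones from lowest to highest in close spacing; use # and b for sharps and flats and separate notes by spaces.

Scale degree 6 in B major is G#; lowering it a half step gives G. bVI is a major triad on the lowered sixth degree, borrowed from the parallel minor.
So the chord is G-B-D, a major triad.

G B D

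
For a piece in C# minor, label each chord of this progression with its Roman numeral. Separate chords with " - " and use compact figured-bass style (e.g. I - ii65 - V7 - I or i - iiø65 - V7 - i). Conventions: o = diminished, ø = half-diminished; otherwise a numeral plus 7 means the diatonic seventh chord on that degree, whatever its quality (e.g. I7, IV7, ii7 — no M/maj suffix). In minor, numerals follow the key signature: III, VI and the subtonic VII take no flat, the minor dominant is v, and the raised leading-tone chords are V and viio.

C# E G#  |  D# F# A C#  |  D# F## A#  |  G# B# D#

i - iiø7 - V/V - V

C#-E-G# has root C#, degree 1 in C# minor, so i.
D#-F#-A-C# has root D#, degree 2 in C# minor, so iiø7.
D#-F##-A#: a major triad on D#, the applied dominant of V → V/V.
G#-B#-D#: root G# is the dominant; major triad there is V.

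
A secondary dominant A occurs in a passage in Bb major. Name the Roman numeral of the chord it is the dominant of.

iii

The chord is a major triad on A.
A dominant resolves down a perfect fifth: A → D. In Bb major, D is scale degree 3, i.e. iii.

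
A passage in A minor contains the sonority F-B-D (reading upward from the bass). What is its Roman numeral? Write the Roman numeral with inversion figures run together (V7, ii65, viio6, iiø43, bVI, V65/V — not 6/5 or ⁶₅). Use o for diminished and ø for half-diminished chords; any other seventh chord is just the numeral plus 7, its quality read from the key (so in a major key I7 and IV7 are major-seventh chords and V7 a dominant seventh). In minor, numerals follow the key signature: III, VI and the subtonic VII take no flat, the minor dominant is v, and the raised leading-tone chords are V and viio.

Stacked in thirds the chord is B-D-F: a diminished triad on B.
In A minor, B is the supertonic; the diatonic diminished triad there is iio.
With F in the bass the chord is in second inversion, so the figured bass is 64.

iio64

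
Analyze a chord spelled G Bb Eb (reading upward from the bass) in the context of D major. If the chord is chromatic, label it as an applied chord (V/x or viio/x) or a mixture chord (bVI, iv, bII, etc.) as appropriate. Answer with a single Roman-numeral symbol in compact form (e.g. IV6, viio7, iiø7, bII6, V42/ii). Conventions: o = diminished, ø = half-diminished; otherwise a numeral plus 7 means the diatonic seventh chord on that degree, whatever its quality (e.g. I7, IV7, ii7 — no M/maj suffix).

bII6

The pitches Eb-G-Bb form a major triad rooted on Eb.
Eb is the lowered second degree of D major (diatonic 2 would be E). This is the Neapolitan sixth — a major triad on the lowered second degree, here in its customary first inversion.
With G in the bass the chord is in first inversion, so the figured bass is 6.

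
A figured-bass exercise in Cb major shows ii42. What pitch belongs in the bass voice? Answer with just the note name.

ii in Cb major has root Db; the chord is Db-Fb-Ab-Cb.
The figure 42 means third inversion — the seventh is in the bass.

Cb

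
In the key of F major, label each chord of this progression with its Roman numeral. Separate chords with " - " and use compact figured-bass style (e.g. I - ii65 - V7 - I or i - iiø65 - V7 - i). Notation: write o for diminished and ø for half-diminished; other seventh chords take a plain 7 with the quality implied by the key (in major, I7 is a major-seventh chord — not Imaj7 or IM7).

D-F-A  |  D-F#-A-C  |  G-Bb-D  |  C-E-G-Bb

D-F-A: root D is the submediant; minor triad there is vi.
D-F#-A-C is the secondary dominant of ii (dominant seventh chord on D): V7/ii.
G-Bb-D: minor triad on G = scale degree 2 → ii.
C-E-G-Bb has root C, degree 5 in F major, so V7.

vi - V7/ii - ii - V7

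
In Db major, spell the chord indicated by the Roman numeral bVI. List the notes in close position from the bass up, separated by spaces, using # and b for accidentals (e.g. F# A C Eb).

Scale degree 6 in Db major is Bb; lowering it a half step gives Bbb. bVI is a major triad on the lowered sixth degree, borrowed from the parallel minor.
So the chord is Bbb-Db-Fb.

Bbb Db Fb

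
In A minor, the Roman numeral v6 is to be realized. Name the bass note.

G

v in A minor has root E; the chord is E-G-B.
The figure 6 means first inversion — the third is in the bass.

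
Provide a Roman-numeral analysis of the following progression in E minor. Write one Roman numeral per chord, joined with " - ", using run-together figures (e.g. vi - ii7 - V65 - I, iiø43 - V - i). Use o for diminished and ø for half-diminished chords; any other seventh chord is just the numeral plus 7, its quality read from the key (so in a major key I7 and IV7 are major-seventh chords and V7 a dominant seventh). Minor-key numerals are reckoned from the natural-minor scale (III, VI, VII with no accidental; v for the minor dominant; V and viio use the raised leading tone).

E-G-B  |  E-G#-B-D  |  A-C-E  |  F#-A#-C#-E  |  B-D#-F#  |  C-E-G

i - V7/iv - iv - V7/V - V - VI

E-G-B has root E, degree 1 in E minor, so i.
E-G#-B-D: chromatic; E is V of iv, so V7/iv.
A-C-E: root A is the subdominant; minor triad there is iv.
F#-A#-C#-E is the secondary dominant of V (dominant seventh chord on F#): V7/V.
B-D#-F#: root B is the dominant; major triad there is V.
C-E-G: major triad on C = scale degree 6 → VI.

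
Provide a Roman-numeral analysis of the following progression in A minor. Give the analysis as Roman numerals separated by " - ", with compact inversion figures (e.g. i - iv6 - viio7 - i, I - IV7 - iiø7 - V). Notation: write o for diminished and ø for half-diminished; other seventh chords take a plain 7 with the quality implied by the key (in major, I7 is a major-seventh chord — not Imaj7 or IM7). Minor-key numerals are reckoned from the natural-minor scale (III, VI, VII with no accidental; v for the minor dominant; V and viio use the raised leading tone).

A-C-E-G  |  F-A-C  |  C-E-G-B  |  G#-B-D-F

i7 - VI - III7 - viio7

A-C-E-G: minor seventh chord on A = scale degree 1 → i7.
F-A-C has root F, degree 6 in A minor, so VI.
C-E-G-B: root C is the mediant; major seventh chord there is III7.
G#-B-D-F has root G#, degree 7 in A minor, so viio7.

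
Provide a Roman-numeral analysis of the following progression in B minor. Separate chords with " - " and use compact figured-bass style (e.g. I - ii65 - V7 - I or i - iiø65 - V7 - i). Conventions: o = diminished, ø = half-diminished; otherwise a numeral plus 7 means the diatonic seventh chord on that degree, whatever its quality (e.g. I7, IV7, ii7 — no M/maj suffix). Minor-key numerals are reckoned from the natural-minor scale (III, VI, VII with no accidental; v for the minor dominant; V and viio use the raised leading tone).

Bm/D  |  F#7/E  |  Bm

Bm/D: root B is the tonic; minor triad there is i6.
F#7/E has root F#, degree 5 in B minor, so V42.
Bm has root B, degree 1 in B minor, so i.

i6 - V42 - i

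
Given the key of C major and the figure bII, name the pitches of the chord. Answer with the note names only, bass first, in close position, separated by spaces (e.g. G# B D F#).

bII is the Neapolitan chord — a major triad on the lowered second degree. In C major that root is Db.
So the chord is Db-F-Ab.

Db F Ab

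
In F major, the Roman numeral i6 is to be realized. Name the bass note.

Ab

i in F major has root F; the chord is F-Ab-C.
The figure 6 means first inversion — the third is in the bass.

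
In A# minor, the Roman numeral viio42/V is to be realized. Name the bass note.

The applied chord viio42/V is rooted on D##: D##-F##-A#-C#.
The figure 42 means third inversion — the seventh is in the bass.

C#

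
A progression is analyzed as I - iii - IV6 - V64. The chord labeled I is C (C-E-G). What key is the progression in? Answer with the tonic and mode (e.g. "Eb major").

C major

The chord C is a major triad rooted on C; its label is I.
If C is scale degree 1 and the mode makes that degree carry a major triad, the tonic is C and the mode is major.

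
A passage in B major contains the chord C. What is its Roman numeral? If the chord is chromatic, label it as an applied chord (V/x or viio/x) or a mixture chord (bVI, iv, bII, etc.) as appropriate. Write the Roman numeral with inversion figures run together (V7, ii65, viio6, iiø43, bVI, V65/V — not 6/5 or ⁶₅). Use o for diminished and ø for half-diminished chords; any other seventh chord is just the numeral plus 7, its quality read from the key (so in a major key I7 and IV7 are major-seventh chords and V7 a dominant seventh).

bII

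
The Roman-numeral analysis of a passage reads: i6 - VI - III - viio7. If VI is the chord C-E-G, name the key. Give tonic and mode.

E minor

The chord C is a major triad rooted on C; its label is VI.
If C is scale degree 6 and the mode makes that degree carry a major triad, the tonic is E and the mode is minor.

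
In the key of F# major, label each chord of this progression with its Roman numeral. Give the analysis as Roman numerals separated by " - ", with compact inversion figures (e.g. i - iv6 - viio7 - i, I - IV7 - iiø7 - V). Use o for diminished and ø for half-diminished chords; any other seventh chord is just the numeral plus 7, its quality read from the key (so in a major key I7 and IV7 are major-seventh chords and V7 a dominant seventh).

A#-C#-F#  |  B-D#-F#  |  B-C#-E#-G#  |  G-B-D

A#-C#-F#: major triad on F# = scale degree 1 → I6.
B-D#-F#: root B is the subdominant; major triad there is IV.
B-C#-E#-G#: root C# is the dominant; dominant seventh chord there is V42.
G-B-D: major triad on G — chromatic; G is the lowered second degree, so this is the Neapolitan chord, bII.

I6 - IV - V42 - bII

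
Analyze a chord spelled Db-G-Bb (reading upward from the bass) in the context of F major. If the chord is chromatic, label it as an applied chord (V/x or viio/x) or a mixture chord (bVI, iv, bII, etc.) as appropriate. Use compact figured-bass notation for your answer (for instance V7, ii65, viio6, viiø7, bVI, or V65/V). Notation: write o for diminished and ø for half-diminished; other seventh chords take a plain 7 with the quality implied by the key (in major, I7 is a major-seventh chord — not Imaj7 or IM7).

iio64

Stacked in thirds the chord is G-Bb-Db: a diminished triad on G.
G is the second degree of F major. This is the diminished supertonic triad, borrowed from the parallel minor.
With Db in the bass the chord is in second inversion, so the figured bass is 64.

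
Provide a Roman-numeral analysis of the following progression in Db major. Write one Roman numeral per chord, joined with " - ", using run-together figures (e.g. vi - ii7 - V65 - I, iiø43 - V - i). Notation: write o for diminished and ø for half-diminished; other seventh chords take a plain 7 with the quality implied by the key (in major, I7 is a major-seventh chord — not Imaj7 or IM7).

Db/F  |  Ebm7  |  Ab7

I6 - ii7 - V7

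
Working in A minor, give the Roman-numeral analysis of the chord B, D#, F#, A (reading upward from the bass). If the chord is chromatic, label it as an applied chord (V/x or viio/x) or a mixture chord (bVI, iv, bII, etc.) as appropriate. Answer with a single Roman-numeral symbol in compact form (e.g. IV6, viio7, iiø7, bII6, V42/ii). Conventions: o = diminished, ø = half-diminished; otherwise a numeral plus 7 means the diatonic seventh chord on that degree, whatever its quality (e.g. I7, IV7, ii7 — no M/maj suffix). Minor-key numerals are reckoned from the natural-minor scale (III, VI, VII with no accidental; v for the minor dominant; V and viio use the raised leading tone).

V7/V

Stacked in thirds the chord is B-D#-F#-A: a dominant seventh chord on B.
B is not a diatonic chord root with this quality in A minor, but it lies a perfect fifth above E (V), so the chord functions as an applied dominant of V.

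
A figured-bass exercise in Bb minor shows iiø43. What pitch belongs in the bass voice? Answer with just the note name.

Gb

iiø in Bb minor has root C; the chord is C-Eb-Gb-Bb.
The figure 43 means second inversion — the fifth is in the bass.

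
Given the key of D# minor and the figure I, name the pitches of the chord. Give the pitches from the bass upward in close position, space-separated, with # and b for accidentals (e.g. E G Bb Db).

I is the major tonic (Picardy third), borrowed from the parallel major. In D# minor that root is D#.
So the chord is D#-F##-A#.

D# F## A#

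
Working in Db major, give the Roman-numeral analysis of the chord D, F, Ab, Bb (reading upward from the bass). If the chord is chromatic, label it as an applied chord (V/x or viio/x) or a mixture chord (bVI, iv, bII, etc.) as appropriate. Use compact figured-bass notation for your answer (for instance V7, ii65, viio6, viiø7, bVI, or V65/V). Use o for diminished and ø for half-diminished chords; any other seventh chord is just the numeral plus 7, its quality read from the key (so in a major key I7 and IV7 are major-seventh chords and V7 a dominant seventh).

V65/ii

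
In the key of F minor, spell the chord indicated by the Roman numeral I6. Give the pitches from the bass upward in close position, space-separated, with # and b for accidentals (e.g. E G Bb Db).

I6 is the major tonic (Picardy third), borrowed from the parallel major. In F minor that root is F.
So the chord is F-A-C.
With the 6 figure the chord is in first inversion; from the bass A upward in close position it reads A-C-F.

A C F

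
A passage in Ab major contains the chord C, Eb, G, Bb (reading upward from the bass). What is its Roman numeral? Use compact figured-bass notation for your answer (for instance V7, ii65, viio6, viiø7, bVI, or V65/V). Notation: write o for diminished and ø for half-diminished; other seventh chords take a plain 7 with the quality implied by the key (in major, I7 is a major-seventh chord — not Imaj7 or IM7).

iii7

Stacked in thirds the chord is C-Eb-G-Bb: a minor seventh chord on C.
C is scale degree 3 in Ab major, and a minor seventh chord on that degree is written iii7.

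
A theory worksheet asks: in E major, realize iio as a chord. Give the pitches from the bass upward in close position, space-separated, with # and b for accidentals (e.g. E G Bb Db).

F# A C

iio is the diminished supertonic triad, borrowed from the parallel minor. In E major that root is F#.
So the chord is F#-A-C.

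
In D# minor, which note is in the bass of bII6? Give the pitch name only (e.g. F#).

bII in D# minor has root E; the chord is E-G#-B.
The figure 6 means first inversion — the third is in the bass.

G#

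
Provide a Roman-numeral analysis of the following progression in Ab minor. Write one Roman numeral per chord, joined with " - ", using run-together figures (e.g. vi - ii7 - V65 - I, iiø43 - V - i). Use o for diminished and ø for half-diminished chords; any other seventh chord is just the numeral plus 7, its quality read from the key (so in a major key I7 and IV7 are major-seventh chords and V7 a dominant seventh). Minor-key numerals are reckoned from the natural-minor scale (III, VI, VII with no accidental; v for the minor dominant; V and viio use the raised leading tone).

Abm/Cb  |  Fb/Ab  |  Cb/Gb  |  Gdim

i6 - VI6 - III64 - viio

Abm/Cb: minor triad on Ab = scale degree 1 → i6.
Fb/Ab: major triad on Fb = scale degree 6 → VI6.
Cb/Gb: major triad on Cb = scale degree 3 → III64.
Gdim has root G, degree 7 in Ab minor, so viio.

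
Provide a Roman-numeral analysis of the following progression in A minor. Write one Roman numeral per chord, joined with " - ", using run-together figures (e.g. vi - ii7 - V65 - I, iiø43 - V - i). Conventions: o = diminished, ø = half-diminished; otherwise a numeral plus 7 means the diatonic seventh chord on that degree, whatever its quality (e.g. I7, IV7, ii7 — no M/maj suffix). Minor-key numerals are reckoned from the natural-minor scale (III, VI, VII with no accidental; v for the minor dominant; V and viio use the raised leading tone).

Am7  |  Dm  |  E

i7 - iv - V

Am7: minor seventh chord on A = scale degree 1 → i7.
Dm: minor triad on D = scale degree 4 → iv.
E: major triad on E = scale degree 5 → V.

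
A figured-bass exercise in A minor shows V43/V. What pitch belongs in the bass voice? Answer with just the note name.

The applied chord V43/V is rooted on B: B-D#-F#-A.
The figure 43 means second inversion — the fifth is in the bass.

F#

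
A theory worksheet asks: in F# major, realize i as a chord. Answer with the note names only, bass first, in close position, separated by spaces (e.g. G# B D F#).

Scale degree 1 in F# major is F#; here the chord built on it is altered to a minor triad. i is the minor tonic, borrowed from the parallel minor.
So the chord is F#-A-C#, a minor triad.

F# A C#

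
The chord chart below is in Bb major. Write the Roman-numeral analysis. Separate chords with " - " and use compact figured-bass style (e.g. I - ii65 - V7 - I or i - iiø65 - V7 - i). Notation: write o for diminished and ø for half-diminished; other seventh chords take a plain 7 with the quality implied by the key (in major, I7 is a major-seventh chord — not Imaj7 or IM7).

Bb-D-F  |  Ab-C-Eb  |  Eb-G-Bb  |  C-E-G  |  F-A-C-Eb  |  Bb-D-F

Bb-D-F: major triad on Bb = scale degree 1 → I.
Ab-C-Eb: major triad on Ab — chromatic; bVII (borrowed from the parallel minor).
Eb-G-Bb: major triad on Eb = scale degree 4 → IV.
C-E-G: a major triad on C, the applied dominant of V → V/V.
F-A-C-Eb has root F, degree 5 in Bb major, so V7.
Bb-D-F has root Bb, degree 1 in Bb major, so I.

I - bVII - IV - V/V - V7 - I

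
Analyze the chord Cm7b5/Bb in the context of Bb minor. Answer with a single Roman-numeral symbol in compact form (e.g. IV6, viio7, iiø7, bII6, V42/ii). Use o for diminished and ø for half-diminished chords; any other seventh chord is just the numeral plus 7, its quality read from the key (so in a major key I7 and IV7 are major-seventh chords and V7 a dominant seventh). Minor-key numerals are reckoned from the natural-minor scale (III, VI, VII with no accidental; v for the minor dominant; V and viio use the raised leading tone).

Stacked in thirds the chord is C-Eb-Gb-Bb: a half-diminished seventh chord on C.
C is scale degree 2 in Bb minor, and a half-diminished seventh chord on that degree is written iiø7.
With Bb in the bass the chord is in third inversion, so the figured bass is 42.

iiø42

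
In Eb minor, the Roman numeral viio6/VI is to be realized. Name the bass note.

The applied chord viio6/VI is rooted on Bb: Bb-Db-Fb.
The figure 6 means first inversion — the third is in the bass.

Db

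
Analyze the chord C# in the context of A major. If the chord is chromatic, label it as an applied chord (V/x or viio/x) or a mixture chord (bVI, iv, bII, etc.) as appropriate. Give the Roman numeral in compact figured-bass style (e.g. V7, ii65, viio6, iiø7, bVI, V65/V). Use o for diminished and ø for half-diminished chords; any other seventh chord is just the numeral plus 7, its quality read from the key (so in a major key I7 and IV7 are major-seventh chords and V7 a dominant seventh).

V/vi

Stacked in thirds the chord is C#-E#-G#: a major triad on C#.
C# is not a diatonic chord root with this quality in A major, but it lies a perfect fifth above F# (vi), so the chord functions as an applied dominant of vi.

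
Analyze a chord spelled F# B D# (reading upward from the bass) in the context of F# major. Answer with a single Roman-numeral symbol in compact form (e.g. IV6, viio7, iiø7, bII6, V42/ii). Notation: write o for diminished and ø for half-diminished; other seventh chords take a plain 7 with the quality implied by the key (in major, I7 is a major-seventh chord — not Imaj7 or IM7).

IV64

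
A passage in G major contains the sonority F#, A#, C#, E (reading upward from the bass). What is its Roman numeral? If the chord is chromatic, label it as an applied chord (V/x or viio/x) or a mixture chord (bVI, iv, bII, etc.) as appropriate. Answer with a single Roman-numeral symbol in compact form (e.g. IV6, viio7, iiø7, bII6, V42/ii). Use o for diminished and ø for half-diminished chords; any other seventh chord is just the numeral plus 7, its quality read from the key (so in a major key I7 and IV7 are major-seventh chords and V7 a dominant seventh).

V7/iii

Stacked in thirds the chord is F#-A#-C#-E: a dominant seventh chord on F#.
F# is not a diatonic chord root with this quality in G major, but it lies a perfect fifth above B (iii), so the chord functions as an applied dominant of iii.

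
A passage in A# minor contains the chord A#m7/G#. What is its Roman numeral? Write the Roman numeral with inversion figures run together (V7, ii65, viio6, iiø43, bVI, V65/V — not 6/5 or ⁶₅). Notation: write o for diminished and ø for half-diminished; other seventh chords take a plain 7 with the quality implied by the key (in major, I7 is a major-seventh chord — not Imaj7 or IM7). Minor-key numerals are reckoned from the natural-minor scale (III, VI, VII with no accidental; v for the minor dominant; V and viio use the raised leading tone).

Stacked in thirds the chord is A#-C#-E#-G#: a minor seventh chord on A#.
In A# minor, A# is the tonic; the diatonic minor seventh chord there is i7.
With G# in the bass the chord is in third inversion, so the figured bass is 42.

i42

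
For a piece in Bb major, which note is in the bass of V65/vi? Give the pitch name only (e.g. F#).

The applied chord V65/vi is rooted on D: D-F#-A-C.
The figure 65 means first inversion — the third is in the bass.

F#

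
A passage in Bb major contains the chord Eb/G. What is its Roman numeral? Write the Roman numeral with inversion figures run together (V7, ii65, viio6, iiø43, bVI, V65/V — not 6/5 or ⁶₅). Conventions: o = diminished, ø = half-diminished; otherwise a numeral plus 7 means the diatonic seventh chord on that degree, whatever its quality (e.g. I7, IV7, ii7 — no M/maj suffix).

The pitches Eb-G-Bb form a major triad rooted on Eb.
Eb is scale degree 4 in Bb major, and a major triad on that degree is written IV.
With G in the bass the chord is in first inversion, so the figured bass is 6.

IV6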